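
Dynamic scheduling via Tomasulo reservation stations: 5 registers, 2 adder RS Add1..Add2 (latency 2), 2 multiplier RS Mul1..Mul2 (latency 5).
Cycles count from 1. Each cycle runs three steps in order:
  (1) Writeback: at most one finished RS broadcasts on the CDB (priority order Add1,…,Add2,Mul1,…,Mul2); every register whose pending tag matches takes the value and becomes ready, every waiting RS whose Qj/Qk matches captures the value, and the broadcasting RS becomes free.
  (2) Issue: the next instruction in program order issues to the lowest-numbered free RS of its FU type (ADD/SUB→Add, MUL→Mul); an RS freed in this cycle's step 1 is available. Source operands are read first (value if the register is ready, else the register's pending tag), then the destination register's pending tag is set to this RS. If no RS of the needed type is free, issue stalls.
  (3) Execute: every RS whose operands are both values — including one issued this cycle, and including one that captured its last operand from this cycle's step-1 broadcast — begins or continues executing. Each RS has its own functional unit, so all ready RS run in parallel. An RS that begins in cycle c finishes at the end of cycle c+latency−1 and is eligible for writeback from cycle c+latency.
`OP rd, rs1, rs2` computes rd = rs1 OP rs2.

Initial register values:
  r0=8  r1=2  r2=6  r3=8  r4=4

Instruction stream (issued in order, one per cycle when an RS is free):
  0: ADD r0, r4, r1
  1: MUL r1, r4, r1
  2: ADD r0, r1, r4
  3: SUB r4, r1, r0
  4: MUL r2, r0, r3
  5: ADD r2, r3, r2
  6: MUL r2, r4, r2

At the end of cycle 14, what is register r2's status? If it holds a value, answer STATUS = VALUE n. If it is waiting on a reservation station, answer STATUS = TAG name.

cycle 1: issue ADD r0<-Add1 // r0:Add1,r1:2,r2:6,r3:8,r4:4
cycle 2: issue MUL r1<-Mul1 // r0:Add1,r1:Mul1,r2:6,r3:8,r4:4
cycle 3: CDB Add1=6; issue ADD r0<-Add1 // r0:Add1,r1:Mul1,r2:6,r3:8,r4:4
cycle 4: issue SUB r4<-Add2 // r0:Add1,r1:Mul1,r2:6,r3:8,r4:Add2
cycle 5: issue MUL r2<-Mul2 // r0:Add1,r1:Mul1,r2:Mul2,r3:8,r4:Add2
cycle 6: stall // r0:Add1,r1:Mul1,r2:Mul2,r3:8,r4:Add2
cycle 7: CDB Mul1=8; stall // r0:Add1,r1:8,r2:Mul2,r3:8,r4:Add2
cycle 8: stall // r0:Add1,r1:8,r2:Mul2,r3:8,r4:Add2
cycle 9: CDB Add1=12; issue ADD r2<-Add1 // r0:12,r1:8,r2:Add1,r3:8,r4:Add2
cycle 10: issue MUL r2<-Mul1 // r0:12,r1:8,r2:Mul1,r3:8,r4:Add2
cycle 11: CDB Add2=-4 // r0:12,r1:8,r2:Mul1,r3:8,r4:-4
cycle 12: - // r0:12,r1:8,r2:Mul1,r3:8,r4:-4
cycle 13: - // r0:12,r1:8,r2:Mul1,r3:8,r4:-4
cycle 14: CDB Mul2=96 // r0:12,r1:8,r2:Mul1,r3:8,r4:-4

STATUS = TAG Mul1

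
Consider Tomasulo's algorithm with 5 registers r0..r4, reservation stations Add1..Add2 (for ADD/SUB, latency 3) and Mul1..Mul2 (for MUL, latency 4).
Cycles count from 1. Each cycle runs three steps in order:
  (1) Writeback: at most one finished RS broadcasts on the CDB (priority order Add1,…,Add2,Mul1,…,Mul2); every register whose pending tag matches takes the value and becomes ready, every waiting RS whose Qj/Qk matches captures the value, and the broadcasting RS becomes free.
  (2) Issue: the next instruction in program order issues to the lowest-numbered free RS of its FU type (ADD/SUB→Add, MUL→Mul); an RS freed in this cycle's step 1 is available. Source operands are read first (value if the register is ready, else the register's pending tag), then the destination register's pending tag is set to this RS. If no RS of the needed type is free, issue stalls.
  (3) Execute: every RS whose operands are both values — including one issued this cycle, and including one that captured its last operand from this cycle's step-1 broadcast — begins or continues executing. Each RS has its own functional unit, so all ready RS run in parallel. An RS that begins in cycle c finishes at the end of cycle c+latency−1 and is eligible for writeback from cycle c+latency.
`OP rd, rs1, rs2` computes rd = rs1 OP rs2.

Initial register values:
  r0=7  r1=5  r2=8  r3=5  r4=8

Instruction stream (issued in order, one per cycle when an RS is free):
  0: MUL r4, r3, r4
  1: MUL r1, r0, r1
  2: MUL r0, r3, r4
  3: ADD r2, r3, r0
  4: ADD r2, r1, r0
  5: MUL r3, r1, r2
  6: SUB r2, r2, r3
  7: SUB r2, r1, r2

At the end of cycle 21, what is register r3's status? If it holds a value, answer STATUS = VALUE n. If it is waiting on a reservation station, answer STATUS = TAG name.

STATUS = VALUE 8225

  c1: issue MUL r4<-Mul1  regs: r0:7,r1:5,r2:8,r3:5,r4:Mul1
  c2: issue MUL r1<-Mul2  regs: r0:7,r1:Mul2,r2:8,r3:5,r4:Mul1
  c3: stall  regs: r0:7,r1:Mul2,r2:8,r3:5,r4:Mul1
  c4: stall  regs: r0:7,r1:Mul2,r2:8,r3:5,r4:Mul1
  c5: CDB Mul1=40; issue MUL r0<-Mul1  regs: r0:Mul1,r1:Mul2,r2:8,r3:5,r4:40
  c6: CDB Mul2=35; issue ADD r2<-Add1  regs: r0:Mul1,r1:35,r2:Add1,r3:5,r4:40
  c7: issue ADD r2<-Add2  regs: r0:Mul1,r1:35,r2:Add2,r3:5,r4:40
  c8: issue MUL r3<-Mul2  regs: r0:Mul1,r1:35,r2:Add2,r3:Mul2,r4:40
  c9: CDB Mul1=200; stall  regs: r0:200,r1:35,r2:Add2,r3:Mul2,r4:40
  c10: stall  regs: r0:200,r1:35,r2:Add2,r3:Mul2,r4:40
  c11: stall  regs: r0:200,r1:35,r2:Add2,r3:Mul2,r4:40
  c12: CDB Add1=205; issue SUB r2<-Add1  regs: r0:200,r1:35,r2:Add1,r3:Mul2,r4:40
  c13: CDB Add2=235; issue SUB r2<-Add2  regs: r0:200,r1:35,r2:Add2,r3:Mul2,r4:40
  c14: -  regs: r0:200,r1:35,r2:Add2,r3:Mul2,r4:40
  c15: -  regs: r0:200,r1:35,r2:Add2,r3:Mul2,r4:40
  c16: -  regs: r0:200,r1:35,r2:Add2,r3:Mul2,r4:40
  c17: CDB Mul2=8225  regs: r0:200,r1:35,r2:Add2,r3:8225,r4:40
  c18: -  regs: r0:200,r1:35,r2:Add2,r3:8225,r4:40
  c19: -  regs: r0:200,r1:35,r2:Add2,r3:8225,r4:40
  c20: CDB Add1=-7990  regs: r0:200,r1:35,r2:Add2,r3:8225,r4:40
  c21: -  regs: r0:200,r1:35,r2:Add2,r3:8225,r4:40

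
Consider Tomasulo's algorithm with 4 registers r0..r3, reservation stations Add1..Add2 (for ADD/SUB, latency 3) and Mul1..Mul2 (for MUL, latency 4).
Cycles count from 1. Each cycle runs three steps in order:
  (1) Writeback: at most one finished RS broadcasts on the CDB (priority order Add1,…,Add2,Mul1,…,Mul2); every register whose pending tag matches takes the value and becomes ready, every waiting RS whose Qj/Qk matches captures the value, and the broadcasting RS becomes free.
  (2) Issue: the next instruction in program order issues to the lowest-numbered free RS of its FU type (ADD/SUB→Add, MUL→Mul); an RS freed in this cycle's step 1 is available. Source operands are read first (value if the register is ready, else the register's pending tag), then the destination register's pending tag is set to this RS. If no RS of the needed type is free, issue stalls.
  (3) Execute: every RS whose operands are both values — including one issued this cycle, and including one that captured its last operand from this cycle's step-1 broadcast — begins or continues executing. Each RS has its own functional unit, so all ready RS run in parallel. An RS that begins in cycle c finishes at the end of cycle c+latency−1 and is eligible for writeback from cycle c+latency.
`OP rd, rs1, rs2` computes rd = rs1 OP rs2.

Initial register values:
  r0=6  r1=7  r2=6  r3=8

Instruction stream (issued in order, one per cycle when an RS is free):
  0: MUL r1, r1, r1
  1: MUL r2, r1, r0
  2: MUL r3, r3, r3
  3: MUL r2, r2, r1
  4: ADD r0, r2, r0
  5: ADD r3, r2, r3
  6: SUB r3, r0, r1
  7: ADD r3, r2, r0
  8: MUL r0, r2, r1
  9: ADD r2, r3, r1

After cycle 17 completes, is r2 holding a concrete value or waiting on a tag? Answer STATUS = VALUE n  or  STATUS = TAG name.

c1: issue MUL r1<-Mul1 | r0:6,r1:Mul1,r2:6,r3:8
c2: issue MUL r2<-Mul2 | r0:6,r1:Mul1,r2:Mul2,r3:8
c3: stall | r0:6,r1:Mul1,r2:Mul2,r3:8
c4: stall | r0:6,r1:Mul1,r2:Mul2,r3:8
c5: CDB Mul1=49; issue MUL r3<-Mul1 | r0:6,r1:49,r2:Mul2,r3:Mul1
c6: stall | r0:6,r1:49,r2:Mul2,r3:Mul1
c7: stall | r0:6,r1:49,r2:Mul2,r3:Mul1
c8: stall | r0:6,r1:49,r2:Mul2,r3:Mul1
c9: CDB Mul1=64; issue MUL r2<-Mul1 | r0:6,r1:49,r2:Mul1,r3:64
c10: CDB Mul2=294; issue ADD r0<-Add1 | r0:Add1,r1:49,r2:Mul1,r3:64
c11: issue ADD r3<-Add2 | r0:Add1,r1:49,r2:Mul1,r3:Add2
c12: stall | r0:Add1,r1:49,r2:Mul1,r3:Add2
c13: stall | r0:Add1,r1:49,r2:Mul1,r3:Add2
c14: CDB Mul1=14406; stall | r0:Add1,r1:49,r2:14406,r3:Add2
c15: stall | r0:Add1,r1:49,r2:14406,r3:Add2
c16: stall | r0:Add1,r1:49,r2:14406,r3:Add2
c17: CDB Add1=14412; issue SUB r3<-Add1 | r0:14412,r1:49,r2:14406,r3:Add1

STATUS = VALUE 14406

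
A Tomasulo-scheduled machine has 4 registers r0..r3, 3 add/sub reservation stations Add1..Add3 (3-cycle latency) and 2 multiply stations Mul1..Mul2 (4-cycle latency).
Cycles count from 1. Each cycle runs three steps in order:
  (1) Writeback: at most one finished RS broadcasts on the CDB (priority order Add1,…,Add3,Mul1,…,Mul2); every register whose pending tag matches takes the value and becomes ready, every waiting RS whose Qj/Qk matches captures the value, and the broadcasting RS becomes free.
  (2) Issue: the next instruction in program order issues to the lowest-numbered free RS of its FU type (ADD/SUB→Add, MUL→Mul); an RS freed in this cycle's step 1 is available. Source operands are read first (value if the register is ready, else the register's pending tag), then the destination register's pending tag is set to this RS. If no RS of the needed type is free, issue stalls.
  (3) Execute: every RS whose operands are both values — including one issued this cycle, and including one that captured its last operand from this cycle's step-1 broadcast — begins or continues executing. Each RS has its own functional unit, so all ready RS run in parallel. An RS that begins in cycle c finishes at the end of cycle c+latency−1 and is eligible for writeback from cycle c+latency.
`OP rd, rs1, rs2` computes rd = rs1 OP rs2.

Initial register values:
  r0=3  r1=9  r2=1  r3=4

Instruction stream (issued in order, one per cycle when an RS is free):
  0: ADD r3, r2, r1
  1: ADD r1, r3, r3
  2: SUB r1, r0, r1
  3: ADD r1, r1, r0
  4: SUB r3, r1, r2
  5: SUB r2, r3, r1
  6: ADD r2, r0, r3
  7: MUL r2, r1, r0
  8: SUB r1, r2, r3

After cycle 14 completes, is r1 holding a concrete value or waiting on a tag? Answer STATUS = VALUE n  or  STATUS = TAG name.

STATUS = VALUE -14

cycle 1: issue ADD r3<-Add1 // r0:3,r1:9,r2:1,r3:Add1
cycle 2: issue ADD r1<-Add2 // r0:3,r1:Add2,r2:1,r3:Add1
cycle 3: issue SUB r1<-Add3 // r0:3,r1:Add3,r2:1,r3:Add1
cycle 4: CDB Add1=10; issue ADD r1<-Add1 // r0:3,r1:Add1,r2:1,r3:10
cycle 5: stall // r0:3,r1:Add1,r2:1,r3:10
cycle 6: stall // r0:3,r1:Add1,r2:1,r3:10
cycle 7: CDB Add2=20; issue SUB r3<-Add2 // r0:3,r1:Add1,r2:1,r3:Add2
cycle 8: stall // r0:3,r1:Add1,r2:1,r3:Add2
cycle 9: stall // r0:3,r1:Add1,r2:1,r3:Add2
cycle 10: CDB Add3=-17; issue SUB r2<-Add3 // r0:3,r1:Add1,r2:Add3,r3:Add2
cycle 11: stall // r0:3,r1:Add1,r2:Add3,r3:Add2
cycle 12: stall // r0:3,r1:Add1,r2:Add3,r3:Add2
cycle 13: CDB Add1=-14; issue ADD r2<-Add1 // r0:3,r1:-14,r2:Add1,r3:Add2
cycle 14: issue MUL r2<-Mul1 // r0:3,r1:-14,r2:Mul1,r3:Add2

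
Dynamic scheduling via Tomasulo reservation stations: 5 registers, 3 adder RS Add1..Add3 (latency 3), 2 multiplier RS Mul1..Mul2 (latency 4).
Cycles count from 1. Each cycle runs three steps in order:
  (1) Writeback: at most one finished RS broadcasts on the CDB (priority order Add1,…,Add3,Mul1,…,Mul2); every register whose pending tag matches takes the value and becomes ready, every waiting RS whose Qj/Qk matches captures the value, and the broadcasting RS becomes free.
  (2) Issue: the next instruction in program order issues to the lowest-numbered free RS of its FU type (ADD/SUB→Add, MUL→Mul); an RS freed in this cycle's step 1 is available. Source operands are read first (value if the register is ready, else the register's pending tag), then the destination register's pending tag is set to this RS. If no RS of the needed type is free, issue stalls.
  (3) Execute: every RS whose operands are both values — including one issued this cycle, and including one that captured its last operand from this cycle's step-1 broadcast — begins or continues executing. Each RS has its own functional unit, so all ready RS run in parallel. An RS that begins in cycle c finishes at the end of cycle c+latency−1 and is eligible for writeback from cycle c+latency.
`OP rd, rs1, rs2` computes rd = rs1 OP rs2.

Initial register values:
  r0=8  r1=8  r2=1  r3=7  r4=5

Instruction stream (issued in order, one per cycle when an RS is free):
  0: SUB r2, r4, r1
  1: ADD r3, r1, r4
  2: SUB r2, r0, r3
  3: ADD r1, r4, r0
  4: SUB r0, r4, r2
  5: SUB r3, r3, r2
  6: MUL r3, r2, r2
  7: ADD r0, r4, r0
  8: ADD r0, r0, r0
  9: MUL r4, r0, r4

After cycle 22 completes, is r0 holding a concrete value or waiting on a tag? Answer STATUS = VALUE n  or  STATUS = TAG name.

STATUS = VALUE 30

cycle 1: issue SUB r2<-Add1 // r0:8,r1:8,r2:Add1,r3:7,r4:5
cycle 2: issue ADD r3<-Add2 // r0:8,r1:8,r2:Add1,r3:Add2,r4:5
cycle 3: issue SUB r2<-Add3 // r0:8,r1:8,r2:Add3,r3:Add2,r4:5
cycle 4: CDB Add1=-3; issue ADD r1<-Add1 // r0:8,r1:Add1,r2:Add3,r3:Add2,r4:5
cycle 5: CDB Add2=13; issue SUB r0<-Add2 // r0:Add2,r1:Add1,r2:Add3,r3:13,r4:5
cycle 6: stall // r0:Add2,r1:Add1,r2:Add3,r3:13,r4:5
cycle 7: CDB Add1=13; issue SUB r3<-Add1 // r0:Add2,r1:13,r2:Add3,r3:Add1,r4:5
cycle 8: CDB Add3=-5; issue MUL r3<-Mul1 // r0:Add2,r1:13,r2:-5,r3:Mul1,r4:5
cycle 9: issue ADD r0<-Add3 // r0:Add3,r1:13,r2:-5,r3:Mul1,r4:5
cycle 10: stall // r0:Add3,r1:13,r2:-5,r3:Mul1,r4:5
cycle 11: CDB Add1=18; issue ADD r0<-Add1 // r0:Add1,r1:13,r2:-5,r3:Mul1,r4:5
cycle 12: CDB Add2=10; issue MUL r4<-Mul2 // r0:Add1,r1:13,r2:-5,r3:Mul1,r4:Mul2
cycle 13: CDB Mul1=25 // r0:Add1,r1:13,r2:-5,r3:25,r4:Mul2
cycle 14: - // r0:Add1,r1:13,r2:-5,r3:25,r4:Mul2
cycle 15: CDB Add3=15 // r0:Add1,r1:13,r2:-5,r3:25,r4:Mul2
cycle 16: - // r0:Add1,r1:13,r2:-5,r3:25,r4:Mul2
cycle 17: - // r0:Add1,r1:13,r2:-5,r3:25,r4:Mul2
cycle 18: CDB Add1=30 // r0:30,r1:13,r2:-5,r3:25,r4:Mul2
cycle 19: - // r0:30,r1:13,r2:-5,r3:25,r4:Mul2
cycle 20: - // r0:30,r1:13,r2:-5,r3:25,r4:Mul2
cycle 21: - // r0:30,r1:13,r2:-5,r3:25,r4:Mul2
cycle 22: CDB Mul2=150 // r0:30,r1:13,r2:-5,r3:25,r4:150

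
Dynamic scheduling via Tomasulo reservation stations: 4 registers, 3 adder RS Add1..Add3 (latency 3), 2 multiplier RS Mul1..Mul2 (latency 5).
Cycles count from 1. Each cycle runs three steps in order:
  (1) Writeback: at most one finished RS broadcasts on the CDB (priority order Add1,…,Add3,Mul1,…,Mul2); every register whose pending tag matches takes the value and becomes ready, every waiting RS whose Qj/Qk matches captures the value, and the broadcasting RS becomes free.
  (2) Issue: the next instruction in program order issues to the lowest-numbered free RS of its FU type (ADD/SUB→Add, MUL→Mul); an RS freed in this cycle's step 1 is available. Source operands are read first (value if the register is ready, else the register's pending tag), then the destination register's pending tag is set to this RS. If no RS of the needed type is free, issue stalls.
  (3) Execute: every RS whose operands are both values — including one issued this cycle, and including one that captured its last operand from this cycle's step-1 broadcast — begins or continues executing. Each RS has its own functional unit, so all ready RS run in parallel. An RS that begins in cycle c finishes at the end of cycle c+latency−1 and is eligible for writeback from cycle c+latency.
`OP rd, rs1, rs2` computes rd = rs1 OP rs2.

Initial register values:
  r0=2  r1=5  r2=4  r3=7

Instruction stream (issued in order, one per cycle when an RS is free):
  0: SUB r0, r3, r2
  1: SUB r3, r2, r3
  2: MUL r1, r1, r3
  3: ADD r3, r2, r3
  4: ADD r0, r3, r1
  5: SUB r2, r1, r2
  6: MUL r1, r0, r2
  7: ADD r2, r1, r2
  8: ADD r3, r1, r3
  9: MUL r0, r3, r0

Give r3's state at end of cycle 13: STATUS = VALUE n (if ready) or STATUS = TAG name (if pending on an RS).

c1: issue SUB r0<-Add1 | r0:Add1,r1:5,r2:4,r3:7
c2: issue SUB r3<-Add2 | r0:Add1,r1:5,r2:4,r3:Add2
c3: issue MUL r1<-Mul1 | r0:Add1,r1:Mul1,r2:4,r3:Add2
c4: CDB Add1=3; issue ADD r3<-Add1 | r0:3,r1:Mul1,r2:4,r3:Add1
c5: CDB Add2=-3; issue ADD r0<-Add2 | r0:Add2,r1:Mul1,r2:4,r3:Add1
c6: issue SUB r2<-Add3 | r0:Add2,r1:Mul1,r2:Add3,r3:Add1
c7: issue MUL r1<-Mul2 | r0:Add2,r1:Mul2,r2:Add3,r3:Add1
c8: CDB Add1=1; issue ADD r2<-Add1 | r0:Add2,r1:Mul2,r2:Add1,r3:1
c9: stall | r0:Add2,r1:Mul2,r2:Add1,r3:1
c10: CDB Mul1=-15; stall | r0:Add2,r1:Mul2,r2:Add1,r3:1
c11: stall | r0:Add2,r1:Mul2,r2:Add1,r3:1
c12: stall | r0:Add2,r1:Mul2,r2:Add1,r3:1
c13: CDB Add2=-14; issue ADD r3<-Add2 | r0:-14,r1:Mul2,r2:Add1,r3:Add2

STATUS = TAG Add2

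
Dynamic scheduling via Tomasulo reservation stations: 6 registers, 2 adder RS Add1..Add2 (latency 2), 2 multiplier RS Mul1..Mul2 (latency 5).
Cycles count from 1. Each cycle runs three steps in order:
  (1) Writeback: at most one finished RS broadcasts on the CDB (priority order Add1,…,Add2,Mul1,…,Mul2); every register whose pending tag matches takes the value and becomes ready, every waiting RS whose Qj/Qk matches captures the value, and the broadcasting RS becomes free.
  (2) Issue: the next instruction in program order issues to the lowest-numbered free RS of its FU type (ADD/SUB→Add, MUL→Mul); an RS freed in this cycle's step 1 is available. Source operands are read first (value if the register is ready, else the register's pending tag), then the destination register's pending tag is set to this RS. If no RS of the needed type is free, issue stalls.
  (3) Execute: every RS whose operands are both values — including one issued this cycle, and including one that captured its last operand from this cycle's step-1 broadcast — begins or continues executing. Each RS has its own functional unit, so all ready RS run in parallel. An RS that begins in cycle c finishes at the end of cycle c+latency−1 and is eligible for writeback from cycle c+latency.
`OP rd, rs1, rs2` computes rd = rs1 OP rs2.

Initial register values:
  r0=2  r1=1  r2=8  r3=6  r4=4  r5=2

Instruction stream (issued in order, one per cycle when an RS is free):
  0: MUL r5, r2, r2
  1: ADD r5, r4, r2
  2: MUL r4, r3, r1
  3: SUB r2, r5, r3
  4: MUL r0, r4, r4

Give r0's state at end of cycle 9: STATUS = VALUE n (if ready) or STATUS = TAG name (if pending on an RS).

  c1: issue MUL r5<-Mul1  regs: r0:2,r1:1,r2:8,r3:6,r4:4,r5:Mul1
  c2: issue ADD r5<-Add1  regs: r0:2,r1:1,r2:8,r3:6,r4:4,r5:Add1
  c3: issue MUL r4<-Mul2  regs: r0:2,r1:1,r2:8,r3:6,r4:Mul2,r5:Add1
  c4: CDB Add1=12; issue SUB r2<-Add1  regs: r0:2,r1:1,r2:Add1,r3:6,r4:Mul2,r5:12
  c5: stall  regs: r0:2,r1:1,r2:Add1,r3:6,r4:Mul2,r5:12
  c6: CDB Add1=6; stall  regs: r0:2,r1:1,r2:6,r3:6,r4:Mul2,r5:12
  c7: CDB Mul1=64; issue MUL r0<-Mul1  regs: r0:Mul1,r1:1,r2:6,r3:6,r4:Mul2,r5:12
  c8: CDB Mul2=6  regs: r0:Mul1,r1:1,r2:6,r3:6,r4:6,r5:12
  c9: -  regs: r0:Mul1,r1:1,r2:6,r3:6,r4:6,r5:12

STATUS = TAG Mul1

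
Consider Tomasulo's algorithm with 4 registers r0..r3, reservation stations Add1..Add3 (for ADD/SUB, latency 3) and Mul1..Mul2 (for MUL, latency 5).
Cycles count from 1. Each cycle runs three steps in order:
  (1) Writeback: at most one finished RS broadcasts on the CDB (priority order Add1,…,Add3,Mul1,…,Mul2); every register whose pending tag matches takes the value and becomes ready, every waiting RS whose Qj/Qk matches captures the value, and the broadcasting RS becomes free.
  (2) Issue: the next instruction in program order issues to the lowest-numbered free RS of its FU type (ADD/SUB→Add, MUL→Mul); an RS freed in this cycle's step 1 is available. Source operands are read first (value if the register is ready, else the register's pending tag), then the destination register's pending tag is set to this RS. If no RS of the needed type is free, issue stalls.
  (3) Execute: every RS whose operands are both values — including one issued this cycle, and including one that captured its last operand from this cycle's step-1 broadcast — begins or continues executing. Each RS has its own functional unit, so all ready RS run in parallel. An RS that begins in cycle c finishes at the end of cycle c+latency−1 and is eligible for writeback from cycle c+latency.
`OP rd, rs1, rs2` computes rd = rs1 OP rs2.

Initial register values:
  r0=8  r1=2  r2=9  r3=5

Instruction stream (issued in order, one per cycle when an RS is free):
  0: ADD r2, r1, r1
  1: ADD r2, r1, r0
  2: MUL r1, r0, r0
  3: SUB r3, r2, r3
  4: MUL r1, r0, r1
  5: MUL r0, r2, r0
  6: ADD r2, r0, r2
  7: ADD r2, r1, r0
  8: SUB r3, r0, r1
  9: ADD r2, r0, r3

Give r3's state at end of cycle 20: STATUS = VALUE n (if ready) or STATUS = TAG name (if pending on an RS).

STATUS = VALUE -432

cycle 1: issue ADD r2<-Add1 // r0:8,r1:2,r2:Add1,r3:5
cycle 2: issue ADD r2<-Add2 // r0:8,r1:2,r2:Add2,r3:5
cycle 3: issue MUL r1<-Mul1 // r0:8,r1:Mul1,r2:Add2,r3:5
cycle 4: CDB Add1=4; issue SUB r3<-Add1 // r0:8,r1:Mul1,r2:Add2,r3:Add1
cycle 5: CDB Add2=10; issue MUL r1<-Mul2 // r0:8,r1:Mul2,r2:10,r3:Add1
cycle 6: stall // r0:8,r1:Mul2,r2:10,r3:Add1
cycle 7: stall // r0:8,r1:Mul2,r2:10,r3:Add1
cycle 8: CDB Add1=5; stall // r0:8,r1:Mul2,r2:10,r3:5
cycle 9: CDB Mul1=64; issue MUL r0<-Mul1 // r0:Mul1,r1:Mul2,r2:10,r3:5
cycle 10: issue ADD r2<-Add1 // r0:Mul1,r1:Mul2,r2:Add1,r3:5
cycle 11: issue ADD r2<-Add2 // r0:Mul1,r1:Mul2,r2:Add2,r3:5
cycle 12: issue SUB r3<-Add3 // r0:Mul1,r1:Mul2,r2:Add2,r3:Add3
cycle 13: stall // r0:Mul1,r1:Mul2,r2:Add2,r3:Add3
cycle 14: CDB Mul1=80; stall // r0:80,r1:Mul2,r2:Add2,r3:Add3
cycle 15: CDB Mul2=512; stall // r0:80,r1:512,r2:Add2,r3:Add3
cycle 16: stall // r0:80,r1:512,r2:Add2,r3:Add3
cycle 17: CDB Add1=90; issue ADD r2<-Add1 // r0:80,r1:512,r2:Add1,r3:Add3
cycle 18: CDB Add2=592 // r0:80,r1:512,r2:Add1,r3:Add3
cycle 19: CDB Add3=-432 // r0:80,r1:512,r2:Add1,r3:-432
cycle 20: - // r0:80,r1:512,r2:Add1,r3:-432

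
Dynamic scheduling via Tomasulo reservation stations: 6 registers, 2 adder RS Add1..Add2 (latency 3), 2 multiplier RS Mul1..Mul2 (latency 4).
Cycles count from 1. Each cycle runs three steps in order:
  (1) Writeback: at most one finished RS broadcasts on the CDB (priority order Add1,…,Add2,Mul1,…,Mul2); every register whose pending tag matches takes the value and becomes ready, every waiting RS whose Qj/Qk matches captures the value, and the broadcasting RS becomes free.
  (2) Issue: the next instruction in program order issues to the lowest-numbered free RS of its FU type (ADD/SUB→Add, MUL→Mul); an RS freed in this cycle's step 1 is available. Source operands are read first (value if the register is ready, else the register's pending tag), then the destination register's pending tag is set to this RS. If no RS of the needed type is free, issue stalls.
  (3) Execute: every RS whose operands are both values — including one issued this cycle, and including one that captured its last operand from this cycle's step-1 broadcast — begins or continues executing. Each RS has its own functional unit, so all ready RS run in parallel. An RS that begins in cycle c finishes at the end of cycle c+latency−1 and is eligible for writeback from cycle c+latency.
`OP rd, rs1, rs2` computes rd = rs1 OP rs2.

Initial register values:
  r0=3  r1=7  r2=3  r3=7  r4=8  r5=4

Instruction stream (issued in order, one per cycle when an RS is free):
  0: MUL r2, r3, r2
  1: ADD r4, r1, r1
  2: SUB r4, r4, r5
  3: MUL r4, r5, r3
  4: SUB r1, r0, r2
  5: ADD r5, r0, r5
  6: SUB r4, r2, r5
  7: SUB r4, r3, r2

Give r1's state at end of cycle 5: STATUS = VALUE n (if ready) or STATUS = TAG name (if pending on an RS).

  c1: issue MUL r2<-Mul1  regs: r0:3,r1:7,r2:Mul1,r3:7,r4:8,r5:4
  c2: issue ADD r4<-Add1  regs: r0:3,r1:7,r2:Mul1,r3:7,r4:Add1,r5:4
  c3: issue SUB r4<-Add2  regs: r0:3,r1:7,r2:Mul1,r3:7,r4:Add2,r5:4
  c4: issue MUL r4<-Mul2  regs: r0:3,r1:7,r2:Mul1,r3:7,r4:Mul2,r5:4
  c5: CDB Add1=14; issue SUB r1<-Add1  regs: r0:3,r1:Add1,r2:Mul1,r3:7,r4:Mul2,r5:4

STATUS = TAG Add1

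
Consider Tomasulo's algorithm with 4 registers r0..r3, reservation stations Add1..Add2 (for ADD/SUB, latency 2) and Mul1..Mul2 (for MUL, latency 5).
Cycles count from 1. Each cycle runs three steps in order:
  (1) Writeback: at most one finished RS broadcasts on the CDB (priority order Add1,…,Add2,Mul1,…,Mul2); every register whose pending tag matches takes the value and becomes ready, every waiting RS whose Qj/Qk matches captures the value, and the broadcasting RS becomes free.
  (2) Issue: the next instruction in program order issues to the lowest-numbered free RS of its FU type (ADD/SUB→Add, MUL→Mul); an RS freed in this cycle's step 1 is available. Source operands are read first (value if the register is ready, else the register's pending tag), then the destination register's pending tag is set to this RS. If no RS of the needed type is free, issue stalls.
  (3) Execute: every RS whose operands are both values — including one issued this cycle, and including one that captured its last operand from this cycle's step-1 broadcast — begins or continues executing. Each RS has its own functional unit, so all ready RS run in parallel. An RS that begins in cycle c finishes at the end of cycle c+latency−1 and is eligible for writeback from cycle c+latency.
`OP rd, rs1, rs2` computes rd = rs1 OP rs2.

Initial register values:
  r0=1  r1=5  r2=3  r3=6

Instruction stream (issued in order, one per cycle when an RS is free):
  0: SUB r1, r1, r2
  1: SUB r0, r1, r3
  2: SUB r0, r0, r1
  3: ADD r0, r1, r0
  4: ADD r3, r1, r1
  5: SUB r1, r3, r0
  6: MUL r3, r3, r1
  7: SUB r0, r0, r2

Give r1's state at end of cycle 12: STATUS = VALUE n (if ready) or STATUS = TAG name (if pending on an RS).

cycle 1: issue SUB r1<-Add1 // r0:1,r1:Add1,r2:3,r3:6
cycle 2: issue SUB r0<-Add2 // r0:Add2,r1:Add1,r2:3,r3:6
cycle 3: CDB Add1=2; issue SUB r0<-Add1 // r0:Add1,r1:2,r2:3,r3:6
cycle 4: stall // r0:Add1,r1:2,r2:3,r3:6
cycle 5: CDB Add2=-4; issue ADD r0<-Add2 // r0:Add2,r1:2,r2:3,r3:6
cycle 6: stall // r0:Add2,r1:2,r2:3,r3:6
cycle 7: CDB Add1=-6; issue ADD r3<-Add1 // r0:Add2,r1:2,r2:3,r3:Add1
cycle 8: stall // r0:Add2,r1:2,r2:3,r3:Add1
cycle 9: CDB Add1=4; issue SUB r1<-Add1 // r0:Add2,r1:Add1,r2:3,r3:4
cycle 10: CDB Add2=-4; issue MUL r3<-Mul1 // r0:-4,r1:Add1,r2:3,r3:Mul1
cycle 11: issue SUB r0<-Add2 // r0:Add2,r1:Add1,r2:3,r3:Mul1
cycle 12: CDB Add1=8 // r0:Add2,r1:8,r2:3,r3:Mul1

STATUS = VALUE 8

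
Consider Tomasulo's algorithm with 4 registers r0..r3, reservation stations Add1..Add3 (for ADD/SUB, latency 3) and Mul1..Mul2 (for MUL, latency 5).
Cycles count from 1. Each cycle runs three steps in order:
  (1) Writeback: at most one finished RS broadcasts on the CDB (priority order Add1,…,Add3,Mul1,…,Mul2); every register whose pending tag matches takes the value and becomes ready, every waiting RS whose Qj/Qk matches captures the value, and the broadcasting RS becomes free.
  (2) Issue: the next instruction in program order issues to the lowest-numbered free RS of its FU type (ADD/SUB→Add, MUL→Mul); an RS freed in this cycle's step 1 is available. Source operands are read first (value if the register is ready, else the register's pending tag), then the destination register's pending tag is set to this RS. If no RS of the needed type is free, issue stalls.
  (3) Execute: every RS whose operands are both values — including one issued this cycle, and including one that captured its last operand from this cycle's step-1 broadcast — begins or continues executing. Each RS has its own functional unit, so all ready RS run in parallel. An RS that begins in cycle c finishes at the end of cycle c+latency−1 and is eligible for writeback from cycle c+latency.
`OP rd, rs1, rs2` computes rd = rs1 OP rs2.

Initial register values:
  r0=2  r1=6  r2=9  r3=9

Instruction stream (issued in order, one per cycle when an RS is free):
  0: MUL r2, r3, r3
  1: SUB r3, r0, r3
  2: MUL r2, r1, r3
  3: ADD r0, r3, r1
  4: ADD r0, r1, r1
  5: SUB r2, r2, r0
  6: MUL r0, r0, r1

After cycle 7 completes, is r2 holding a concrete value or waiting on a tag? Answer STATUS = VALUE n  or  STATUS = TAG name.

c1: issue MUL r2<-Mul1 | r0:2,r1:6,r2:Mul1,r3:9
c2: issue SUB r3<-Add1 | r0:2,r1:6,r2:Mul1,r3:Add1
c3: issue MUL r2<-Mul2 | r0:2,r1:6,r2:Mul2,r3:Add1
c4: issue ADD r0<-Add2 | r0:Add2,r1:6,r2:Mul2,r3:Add1
c5: CDB Add1=-7; issue ADD r0<-Add1 | r0:Add1,r1:6,r2:Mul2,r3:-7
c6: CDB Mul1=81; issue SUB r2<-Add3 | r0:Add1,r1:6,r2:Add3,r3:-7
c7: issue MUL r0<-Mul1 | r0:Mul1,r1:6,r2:Add3,r3:-7

STATUS = TAG Add3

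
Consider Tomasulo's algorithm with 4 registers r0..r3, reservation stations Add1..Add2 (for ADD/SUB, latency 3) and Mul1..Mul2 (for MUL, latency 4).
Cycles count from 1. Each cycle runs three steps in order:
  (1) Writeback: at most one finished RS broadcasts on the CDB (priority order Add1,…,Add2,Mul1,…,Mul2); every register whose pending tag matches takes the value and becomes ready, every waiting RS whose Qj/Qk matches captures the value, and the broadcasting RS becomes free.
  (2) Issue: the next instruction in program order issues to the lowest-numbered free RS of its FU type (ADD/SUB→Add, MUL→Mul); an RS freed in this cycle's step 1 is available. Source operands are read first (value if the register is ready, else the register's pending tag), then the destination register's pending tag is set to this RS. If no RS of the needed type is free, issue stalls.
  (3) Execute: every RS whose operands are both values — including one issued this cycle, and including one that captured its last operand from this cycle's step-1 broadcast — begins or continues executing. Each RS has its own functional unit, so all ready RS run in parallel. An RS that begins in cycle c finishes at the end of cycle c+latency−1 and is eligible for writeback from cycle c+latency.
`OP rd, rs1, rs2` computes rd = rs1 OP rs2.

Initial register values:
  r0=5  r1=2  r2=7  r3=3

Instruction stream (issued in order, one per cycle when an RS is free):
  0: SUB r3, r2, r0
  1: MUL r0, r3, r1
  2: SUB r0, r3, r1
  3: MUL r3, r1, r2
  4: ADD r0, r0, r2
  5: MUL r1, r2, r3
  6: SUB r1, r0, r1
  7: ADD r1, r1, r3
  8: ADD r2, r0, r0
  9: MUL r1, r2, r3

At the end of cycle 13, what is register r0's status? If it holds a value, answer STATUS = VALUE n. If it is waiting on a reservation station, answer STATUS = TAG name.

STATUS = VALUE 7

  c1: issue SUB r3<-Add1  regs: r0:5,r1:2,r2:7,r3:Add1
  c2: issue MUL r0<-Mul1  regs: r0:Mul1,r1:2,r2:7,r3:Add1
  c3: issue SUB r0<-Add2  regs: r0:Add2,r1:2,r2:7,r3:Add1
  c4: CDB Add1=2; issue MUL r3<-Mul2  regs: r0:Add2,r1:2,r2:7,r3:Mul2
  c5: issue ADD r0<-Add1  regs: r0:Add1,r1:2,r2:7,r3:Mul2
  c6: stall  regs: r0:Add1,r1:2,r2:7,r3:Mul2
  c7: CDB Add2=0; stall  regs: r0:Add1,r1:2,r2:7,r3:Mul2
  c8: CDB Mul1=4; issue MUL r1<-Mul1  regs: r0:Add1,r1:Mul1,r2:7,r3:Mul2
  c9: CDB Mul2=14; issue SUB r1<-Add2  regs: r0:Add1,r1:Add2,r2:7,r3:14
  c10: CDB Add1=7; issue ADD r1<-Add1  regs: r0:7,r1:Add1,r2:7,r3:14
  c11: stall  regs: r0:7,r1:Add1,r2:7,r3:14
  c12: stall  regs: r0:7,r1:Add1,r2:7,r3:14
  c13: CDB Mul1=98; stall  regs: r0:7,r1:Add1,r2:7,r3:14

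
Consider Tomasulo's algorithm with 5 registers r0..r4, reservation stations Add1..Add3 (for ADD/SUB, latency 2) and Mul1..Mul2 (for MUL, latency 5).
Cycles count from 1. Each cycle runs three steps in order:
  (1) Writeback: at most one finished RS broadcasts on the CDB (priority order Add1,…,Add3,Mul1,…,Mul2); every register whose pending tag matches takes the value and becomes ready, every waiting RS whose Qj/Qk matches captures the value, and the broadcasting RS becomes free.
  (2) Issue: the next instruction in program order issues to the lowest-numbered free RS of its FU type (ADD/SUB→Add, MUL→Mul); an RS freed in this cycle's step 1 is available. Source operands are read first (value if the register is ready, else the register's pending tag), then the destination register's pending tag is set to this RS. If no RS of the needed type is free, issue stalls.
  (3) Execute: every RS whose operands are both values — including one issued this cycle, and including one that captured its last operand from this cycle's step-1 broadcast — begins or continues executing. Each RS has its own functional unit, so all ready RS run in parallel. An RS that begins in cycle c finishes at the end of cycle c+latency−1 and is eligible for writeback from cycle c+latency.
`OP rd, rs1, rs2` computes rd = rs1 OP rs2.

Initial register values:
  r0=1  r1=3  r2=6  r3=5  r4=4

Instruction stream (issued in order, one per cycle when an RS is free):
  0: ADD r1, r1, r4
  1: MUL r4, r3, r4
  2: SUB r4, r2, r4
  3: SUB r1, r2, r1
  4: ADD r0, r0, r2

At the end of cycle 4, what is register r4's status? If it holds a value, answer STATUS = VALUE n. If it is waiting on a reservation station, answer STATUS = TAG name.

STATUS = TAG Add1

c1: issue ADD r1<-Add1 | r0:1,r1:Add1,r2:6,r3:5,r4:4
c2: issue MUL r4<-Mul1 | r0:1,r1:Add1,r2:6,r3:5,r4:Mul1
c3: CDB Add1=7; issue SUB r4<-Add1 | r0:1,r1:7,r2:6,r3:5,r4:Add1
c4: issue SUB r1<-Add2 | r0:1,r1:Add2,r2:6,r3:5,r4:Add1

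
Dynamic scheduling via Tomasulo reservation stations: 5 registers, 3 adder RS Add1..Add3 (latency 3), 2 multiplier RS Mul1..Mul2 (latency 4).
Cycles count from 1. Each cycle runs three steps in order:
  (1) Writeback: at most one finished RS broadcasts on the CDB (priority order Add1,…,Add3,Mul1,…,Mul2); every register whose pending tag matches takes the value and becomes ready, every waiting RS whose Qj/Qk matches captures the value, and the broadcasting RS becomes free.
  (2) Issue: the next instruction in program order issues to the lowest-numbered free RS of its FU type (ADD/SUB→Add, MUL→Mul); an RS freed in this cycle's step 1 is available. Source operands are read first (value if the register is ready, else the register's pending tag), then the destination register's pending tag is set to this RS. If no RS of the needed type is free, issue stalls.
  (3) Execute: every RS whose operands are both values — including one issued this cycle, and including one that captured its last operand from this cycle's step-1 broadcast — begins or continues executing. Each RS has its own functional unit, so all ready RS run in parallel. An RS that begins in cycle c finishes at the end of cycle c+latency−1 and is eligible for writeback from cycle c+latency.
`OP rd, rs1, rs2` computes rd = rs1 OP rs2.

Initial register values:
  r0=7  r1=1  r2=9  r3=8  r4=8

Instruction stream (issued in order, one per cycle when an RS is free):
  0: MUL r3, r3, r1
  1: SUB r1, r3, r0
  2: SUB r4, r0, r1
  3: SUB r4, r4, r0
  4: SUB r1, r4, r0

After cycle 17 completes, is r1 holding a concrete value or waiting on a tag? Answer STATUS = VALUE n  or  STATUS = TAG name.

cycle 1: issue MUL r3<-Mul1 // r0:7,r1:1,r2:9,r3:Mul1,r4:8
cycle 2: issue SUB r1<-Add1 // r0:7,r1:Add1,r2:9,r3:Mul1,r4:8
cycle 3: issue SUB r4<-Add2 // r0:7,r1:Add1,r2:9,r3:Mul1,r4:Add2
cycle 4: issue SUB r4<-Add3 // r0:7,r1:Add1,r2:9,r3:Mul1,r4:Add3
cycle 5: CDB Mul1=8; stall // r0:7,r1:Add1,r2:9,r3:8,r4:Add3
cycle 6: stall // r0:7,r1:Add1,r2:9,r3:8,r4:Add3
cycle 7: stall // r0:7,r1:Add1,r2:9,r3:8,r4:Add3
cycle 8: CDB Add1=1; issue SUB r1<-Add1 // r0:7,r1:Add1,r2:9,r3:8,r4:Add3
cycle 9: - // r0:7,r1:Add1,r2:9,r3:8,r4:Add3
cycle 10: - // r0:7,r1:Add1,r2:9,r3:8,r4:Add3
cycle 11: CDB Add2=6 // r0:7,r1:Add1,r2:9,r3:8,r4:Add3
cycle 12: - // r0:7,r1:Add1,r2:9,r3:8,r4:Add3
cycle 13: - // r0:7,r1:Add1,r2:9,r3:8,r4:Add3
cycle 14: CDB Add3=-1 // r0:7,r1:Add1,r2:9,r3:8,r4:-1
cycle 15: - // r0:7,r1:Add1,r2:9,r3:8,r4:-1
cycle 16: - // r0:7,r1:Add1,r2:9,r3:8,r4:-1
cycle 17: CDB Add1=-8 // r0:7,r1:-8,r2:9,r3:8,r4:-1

STATUS = VALUE -8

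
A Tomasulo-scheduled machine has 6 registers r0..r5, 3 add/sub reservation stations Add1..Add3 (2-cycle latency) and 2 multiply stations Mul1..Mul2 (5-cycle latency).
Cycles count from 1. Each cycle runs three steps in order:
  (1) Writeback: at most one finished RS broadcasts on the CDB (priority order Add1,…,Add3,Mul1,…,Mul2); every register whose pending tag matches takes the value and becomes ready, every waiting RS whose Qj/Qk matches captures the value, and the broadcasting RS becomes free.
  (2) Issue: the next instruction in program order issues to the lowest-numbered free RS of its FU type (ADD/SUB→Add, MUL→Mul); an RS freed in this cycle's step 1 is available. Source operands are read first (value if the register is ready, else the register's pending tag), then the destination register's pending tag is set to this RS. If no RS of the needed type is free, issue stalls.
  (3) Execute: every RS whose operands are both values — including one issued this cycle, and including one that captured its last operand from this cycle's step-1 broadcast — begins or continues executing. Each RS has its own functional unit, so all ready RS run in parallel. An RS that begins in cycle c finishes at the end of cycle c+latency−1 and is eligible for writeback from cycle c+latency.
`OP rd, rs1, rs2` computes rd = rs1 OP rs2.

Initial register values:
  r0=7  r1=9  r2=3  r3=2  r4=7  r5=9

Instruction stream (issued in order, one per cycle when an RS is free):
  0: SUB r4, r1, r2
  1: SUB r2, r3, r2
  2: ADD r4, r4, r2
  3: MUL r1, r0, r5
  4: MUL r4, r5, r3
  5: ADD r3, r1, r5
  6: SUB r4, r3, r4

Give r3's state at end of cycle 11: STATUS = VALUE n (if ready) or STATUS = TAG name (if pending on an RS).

STATUS = VALUE 72

  c1: issue SUB r4<-Add1  regs: r0:7,r1:9,r2:3,r3:2,r4:Add1,r5:9
  c2: issue SUB r2<-Add2  regs: r0:7,r1:9,r2:Add2,r3:2,r4:Add1,r5:9
  c3: CDB Add1=6; issue ADD r4<-Add1  regs: r0:7,r1:9,r2:Add2,r3:2,r4:Add1,r5:9
  c4: CDB Add2=-1; issue MUL r1<-Mul1  regs: r0:7,r1:Mul1,r2:-1,r3:2,r4:Add1,r5:9
  c5: issue MUL r4<-Mul2  regs: r0:7,r1:Mul1,r2:-1,r3:2,r4:Mul2,r5:9
  c6: CDB Add1=5; issue ADD r3<-Add1  regs: r0:7,r1:Mul1,r2:-1,r3:Add1,r4:Mul2,r5:9
  c7: issue SUB r4<-Add2  regs: r0:7,r1:Mul1,r2:-1,r3:Add1,r4:Add2,r5:9
  c8: -  regs: r0:7,r1:Mul1,r2:-1,r3:Add1,r4:Add2,r5:9
  c9: CDB Mul1=63  regs: r0:7,r1:63,r2:-1,r3:Add1,r4:Add2,r5:9
  c10: CDB Mul2=18  regs: r0:7,r1:63,r2:-1,r3:Add1,r4:Add2,r5:9
  c11: CDB Add1=72  regs: r0:7,r1:63,r2:-1,r3:72,r4:Add2,r5:9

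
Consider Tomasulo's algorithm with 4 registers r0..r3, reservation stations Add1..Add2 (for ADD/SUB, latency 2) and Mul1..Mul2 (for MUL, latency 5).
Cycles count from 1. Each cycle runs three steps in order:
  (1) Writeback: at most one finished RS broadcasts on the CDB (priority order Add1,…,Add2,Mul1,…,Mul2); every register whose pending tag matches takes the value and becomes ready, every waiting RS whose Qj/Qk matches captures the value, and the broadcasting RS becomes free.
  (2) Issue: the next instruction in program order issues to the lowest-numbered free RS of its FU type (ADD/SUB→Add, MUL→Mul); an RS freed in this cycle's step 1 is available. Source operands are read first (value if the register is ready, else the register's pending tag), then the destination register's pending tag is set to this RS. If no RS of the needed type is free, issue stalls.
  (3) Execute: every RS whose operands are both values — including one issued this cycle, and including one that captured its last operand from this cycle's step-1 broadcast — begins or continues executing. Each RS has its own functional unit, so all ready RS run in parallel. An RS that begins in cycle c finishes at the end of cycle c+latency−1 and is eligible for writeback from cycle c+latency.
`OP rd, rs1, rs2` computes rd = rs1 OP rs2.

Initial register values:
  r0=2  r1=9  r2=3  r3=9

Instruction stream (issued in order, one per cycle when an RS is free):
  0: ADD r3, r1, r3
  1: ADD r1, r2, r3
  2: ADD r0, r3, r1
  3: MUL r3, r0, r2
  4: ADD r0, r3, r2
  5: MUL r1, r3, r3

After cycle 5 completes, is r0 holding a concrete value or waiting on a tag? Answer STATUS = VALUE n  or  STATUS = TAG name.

STATUS = TAG Add2

cycle 1: issue ADD r3<-Add1 // r0:2,r1:9,r2:3,r3:Add1
cycle 2: issue ADD r1<-Add2 // r0:2,r1:Add2,r2:3,r3:Add1
cycle 3: CDB Add1=18; issue ADD r0<-Add1 // r0:Add1,r1:Add2,r2:3,r3:18
cycle 4: issue MUL r3<-Mul1 // r0:Add1,r1:Add2,r2:3,r3:Mul1
cycle 5: CDB Add2=21; issue ADD r0<-Add2 // r0:Add2,r1:21,r2:3,r3:Mul1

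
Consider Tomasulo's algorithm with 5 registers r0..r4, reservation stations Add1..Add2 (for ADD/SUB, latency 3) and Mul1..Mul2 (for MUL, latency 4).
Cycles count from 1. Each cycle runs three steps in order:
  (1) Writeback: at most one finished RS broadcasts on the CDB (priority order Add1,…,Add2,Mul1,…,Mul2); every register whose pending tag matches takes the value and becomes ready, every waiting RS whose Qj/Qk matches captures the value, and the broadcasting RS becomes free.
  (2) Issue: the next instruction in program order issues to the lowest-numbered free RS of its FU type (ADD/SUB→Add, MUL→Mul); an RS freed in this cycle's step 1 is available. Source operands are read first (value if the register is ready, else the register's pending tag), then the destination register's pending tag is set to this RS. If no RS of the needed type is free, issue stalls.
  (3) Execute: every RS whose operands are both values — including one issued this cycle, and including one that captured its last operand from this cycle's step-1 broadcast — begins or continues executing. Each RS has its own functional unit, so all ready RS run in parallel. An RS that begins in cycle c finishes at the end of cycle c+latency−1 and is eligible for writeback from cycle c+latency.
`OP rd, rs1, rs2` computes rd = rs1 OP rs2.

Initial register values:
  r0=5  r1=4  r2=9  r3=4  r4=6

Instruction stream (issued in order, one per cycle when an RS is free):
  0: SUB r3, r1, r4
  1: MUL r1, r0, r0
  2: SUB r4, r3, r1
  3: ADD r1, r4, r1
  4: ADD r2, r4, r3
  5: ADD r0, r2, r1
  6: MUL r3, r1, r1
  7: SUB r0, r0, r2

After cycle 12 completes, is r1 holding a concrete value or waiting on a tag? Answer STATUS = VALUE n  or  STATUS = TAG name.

STATUS = VALUE -2

cycle 1: issue SUB r3<-Add1 // r0:5,r1:4,r2:9,r3:Add1,r4:6
cycle 2: issue MUL r1<-Mul1 // r0:5,r1:Mul1,r2:9,r3:Add1,r4:6
cycle 3: issue SUB r4<-Add2 // r0:5,r1:Mul1,r2:9,r3:Add1,r4:Add2
cycle 4: CDB Add1=-2; issue ADD r1<-Add1 // r0:5,r1:Add1,r2:9,r3:-2,r4:Add2
cycle 5: stall // r0:5,r1:Add1,r2:9,r3:-2,r4:Add2
cycle 6: CDB Mul1=25; stall // r0:5,r1:Add1,r2:9,r3:-2,r4:Add2
cycle 7: stall // r0:5,r1:Add1,r2:9,r3:-2,r4:Add2
cycle 8: stall // r0:5,r1:Add1,r2:9,r3:-2,r4:Add2
cycle 9: CDB Add2=-27; issue ADD r2<-Add2 // r0:5,r1:Add1,r2:Add2,r3:-2,r4:-27
cycle 10: stall // r0:5,r1:Add1,r2:Add2,r3:-2,r4:-27
cycle 11: stall // r0:5,r1:Add1,r2:Add2,r3:-2,r4:-27
cycle 12: CDB Add1=-2; issue ADD r0<-Add1 // r0:Add1,r1:-2,r2:Add2,r3:-2,r4:-27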